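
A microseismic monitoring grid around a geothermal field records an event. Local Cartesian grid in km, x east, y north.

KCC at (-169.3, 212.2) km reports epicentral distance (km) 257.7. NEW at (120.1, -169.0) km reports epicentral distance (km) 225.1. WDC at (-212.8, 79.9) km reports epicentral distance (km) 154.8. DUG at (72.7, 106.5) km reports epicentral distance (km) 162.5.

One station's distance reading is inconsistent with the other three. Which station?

Solve using three stations at a time. Using KCC, NEW, DUG (subtract circle equations pairwise → linear system) gives (x, y) ≈ (-39.9, -10.7).
Distances from that point to each station vs reported:
  KCC: calculated 257.7 vs reported 257.7 → residual 0.0 km
  NEW: calculated 225.1 vs reported 225.1 → residual 0.0 km
  WDC: calculated 195.2 vs reported 154.8 → residual 40.4 km
  DUG: calculated 162.5 vs reported 162.5 → residual 0.0 km
KCC, NEW, DUG are mutually consistent (residuals ≈ 0); WDC is off by 40.4 km.

WDC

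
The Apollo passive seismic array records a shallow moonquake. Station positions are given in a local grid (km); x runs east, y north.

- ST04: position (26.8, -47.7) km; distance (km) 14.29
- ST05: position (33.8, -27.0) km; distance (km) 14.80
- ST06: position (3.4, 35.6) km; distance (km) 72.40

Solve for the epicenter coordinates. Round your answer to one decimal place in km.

x ≈ 21.1 km, y ≈ -34.6 km

Circle about each station: (x − 26.8)² + (y + 47.7)² = 14.29²; (x − 33.8)² + (y + 27.0)² = 14.80²; (x − 3.4)² + (y − 35.6)² = 72.40².
Subtracting the ST04 equation from the ST05 and ST06 equations removes the quadratic terms:
14.0 x + 41.4 y = -1136.93
-46.8 x + 166.6 y = -6752.17
Solving the 2×2 system: x ≈ 21.1, y ≈ -34.6 km.
Check against ST04 (with the unrounded x, y): √((x − 26.8)²+(y + 47.7)²) = 14.28 ≈ 14.29 km. ✓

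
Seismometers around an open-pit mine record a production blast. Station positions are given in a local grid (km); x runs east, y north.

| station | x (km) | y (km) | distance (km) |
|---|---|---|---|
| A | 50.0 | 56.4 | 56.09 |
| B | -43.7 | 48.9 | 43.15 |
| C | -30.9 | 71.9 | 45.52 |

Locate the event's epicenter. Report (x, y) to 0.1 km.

(-2.4, 36.4)

Circle about each station: (x − 50.0)² + (y − 56.4)² = 56.09²; (x + 43.7)² + (y − 48.9)² = 43.15²; (x + 30.9)² + (y − 71.9)² = 45.52².
Subtracting pairs of circle equations eliminates x²+y² and gives linear equations (the radical axes):
-187.4 x − 15.0 y = -95.89
-161.8 x + 31.0 y = 1517.48
Solving the 2×2 system: x ≈ -2.4, y ≈ 36.4 km.
Check against A (with the unrounded x, y): √((x − 50.0)²+(y − 56.4)²) = 56.09 ≈ 56.09 km. ✓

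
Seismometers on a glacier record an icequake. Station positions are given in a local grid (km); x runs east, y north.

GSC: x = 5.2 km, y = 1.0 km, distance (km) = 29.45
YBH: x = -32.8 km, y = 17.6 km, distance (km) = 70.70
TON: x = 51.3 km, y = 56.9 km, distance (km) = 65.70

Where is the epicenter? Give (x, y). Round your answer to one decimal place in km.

x ≈ 33.7 km, y ≈ -6.4 km

Circle about each station: (x − 5.2)² + (y − 1.0)² = 29.45²; (x + 32.8)² + (y − 17.6)² = 70.70²; (x − 51.3)² + (y − 56.9)² = 65.70².
Subtracting pairs of circle equations eliminates x²+y² and gives linear equations (the radical axes):
-76.0 x + 33.2 y = -2773.63
92.2 x + 111.8 y = 2392.07
Solving the 2×2 system: x ≈ 33.7, y ≈ -6.4 km.
Check against GSC (with the unrounded x, y): √((x − 5.2)²+(y − 1.0)²) = 29.44 ≈ 29.45 km. ✓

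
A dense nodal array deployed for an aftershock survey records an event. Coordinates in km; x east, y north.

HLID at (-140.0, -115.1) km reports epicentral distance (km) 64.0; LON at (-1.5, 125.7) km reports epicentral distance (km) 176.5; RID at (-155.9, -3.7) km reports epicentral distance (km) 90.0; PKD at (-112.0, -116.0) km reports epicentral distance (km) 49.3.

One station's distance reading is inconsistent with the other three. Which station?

Solve using three stations at a time. Using HLID, RID, PKD (subtract circle equations pairwise → linear system) gives (x, y) ≈ (-94.8, -69.8).
Distances from that point to each station vs reported:
  HLID: calculated 64.0 vs reported 64.0 → residual 0.0 km
  LON: calculated 216.6 vs reported 176.5 → residual 40.1 km
  RID: calculated 90.0 vs reported 90.0 → residual 0.0 km
  PKD: calculated 49.3 vs reported 49.3 → residual 0.0 km
HLID, RID, PKD are mutually consistent (residuals ≈ 0); LON is off by 40.1 km.

LON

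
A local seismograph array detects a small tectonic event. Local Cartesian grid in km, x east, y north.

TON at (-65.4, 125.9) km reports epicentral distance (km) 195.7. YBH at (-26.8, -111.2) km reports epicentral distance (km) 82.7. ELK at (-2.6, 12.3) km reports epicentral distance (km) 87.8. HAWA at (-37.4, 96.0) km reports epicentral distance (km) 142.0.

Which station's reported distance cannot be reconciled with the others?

Solve using three stations at a time. Using YBH, ELK, HAWA (subtract circle equations pairwise → linear system) gives (x, y) ≈ (-71.8, -41.8).
Distances from that point to each station vs reported:
  TON: calculated 167.8 vs reported 195.7 → residual 27.9 km
  YBH: calculated 82.7 vs reported 82.7 → residual 0.0 km
  ELK: calculated 87.8 vs reported 87.8 → residual 0.0 km
  HAWA: calculated 142.0 vs reported 142.0 → residual 0.0 km
YBH, ELK, HAWA are mutually consistent (residuals ≈ 0); TON is off by 27.9 km.

TON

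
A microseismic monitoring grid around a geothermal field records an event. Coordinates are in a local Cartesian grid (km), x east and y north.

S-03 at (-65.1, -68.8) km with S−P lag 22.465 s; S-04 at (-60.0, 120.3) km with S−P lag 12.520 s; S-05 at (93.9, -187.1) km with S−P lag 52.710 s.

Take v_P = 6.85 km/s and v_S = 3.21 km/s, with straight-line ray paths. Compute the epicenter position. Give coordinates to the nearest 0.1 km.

x ≈ -106.3 km, y ≈ 60.5 km

Distance from S−P lag: d = Δt · v_P v_S / (v_P − v_S) = Δt · (6.85·3.21)/(6.85−3.21) ≈ 6.0408·Δt.
So d_S-03 = 135.71, d_S-04 = 75.63, d_S-05 = 318.41 km.
Circle about each station: (x + 65.1)² + (y + 68.8)² = 135.71²; (x + 60.0)² + (y − 120.3)² = 75.63²; (x − 93.9)² + (y + 187.1)² = 318.41².
Subtracting the S-03 equation from the S-04 and S-05 equations removes the quadratic terms:
10.2 x + 378.2 y = 21797.95
318.0 x − 236.6 y = -48115.55
Solving the 2×2 system: x ≈ -106.3, y ≈ 60.5 km.
Check against S-03 (with the unrounded x, y): √((x + 65.1)²+(y + 68.8)²) = 135.71 ≈ 135.71 km. ✓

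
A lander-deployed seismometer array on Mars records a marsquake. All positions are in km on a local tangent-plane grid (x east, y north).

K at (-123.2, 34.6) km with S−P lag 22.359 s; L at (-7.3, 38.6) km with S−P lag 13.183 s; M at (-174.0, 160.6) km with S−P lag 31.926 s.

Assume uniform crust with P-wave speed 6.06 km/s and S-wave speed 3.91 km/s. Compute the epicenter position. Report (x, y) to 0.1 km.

Distance from S−P lag: d = Δt · v_P v_S / (v_P − v_S) = Δt · (6.06·3.91)/(6.06−3.91) ≈ 11.0207·Δt.
So d_K = 246.41, d_L = 145.29, d_M = 351.85 km.
Circle about each station: (x + 123.2)² + (y − 34.6)² = 246.41²; (x + 7.3)² + (y − 38.6)² = 145.29²; (x + 174.0)² + (y − 160.6)² = 351.85².
Subtracting the K equation from the L and M equations removes the quadratic terms:
231.8 x + 8.0 y = 24776.55
-101.6 x + 252.0 y = -23387.57
Solving the 2×2 system: x ≈ 108.6, y ≈ -49.0 km.

(108.6, -49.0)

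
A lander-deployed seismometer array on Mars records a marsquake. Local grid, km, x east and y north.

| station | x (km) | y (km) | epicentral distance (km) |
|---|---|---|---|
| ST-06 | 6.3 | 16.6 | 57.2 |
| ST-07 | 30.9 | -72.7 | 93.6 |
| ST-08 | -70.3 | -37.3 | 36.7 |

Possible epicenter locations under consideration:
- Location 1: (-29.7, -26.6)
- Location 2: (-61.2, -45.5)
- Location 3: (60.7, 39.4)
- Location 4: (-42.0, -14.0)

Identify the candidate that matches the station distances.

For each candidate, compare |candidate − station| to the reported distance:
Location 1: residuals ST-06 1.0, ST-07 17.5, ST-08 5.3 → max 17.5 km
Location 2: residuals ST-06 34.5, ST-07 2.4, ST-08 24.5 → max 34.5 km
Location 3: residuals ST-06 1.8, ST-07 22.4, ST-08 115.1 → max 115.1 km
Location 4: residuals ST-06 0.0, ST-07 0.0, ST-08 0.0 → max 0.0 km
Only Location 4 has all residuals ≈ 0.

Location 4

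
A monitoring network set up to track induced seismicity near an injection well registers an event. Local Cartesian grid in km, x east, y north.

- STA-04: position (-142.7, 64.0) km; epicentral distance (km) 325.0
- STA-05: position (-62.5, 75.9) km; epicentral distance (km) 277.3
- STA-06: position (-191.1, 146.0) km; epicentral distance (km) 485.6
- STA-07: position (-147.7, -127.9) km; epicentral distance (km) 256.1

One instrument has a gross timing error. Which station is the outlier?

STA-06

Solve using three stations at a time. Using STA-04, STA-05, STA-07 (subtract circle equations pairwise → linear system) gives (x, y) ≈ (108.1, -142.9).
Distances from that point to each station vs reported:
  STA-04: calculated 325.1 vs reported 325.0 → residual 0.1 km
  STA-05: calculated 277.4 vs reported 277.3 → residual 0.1 km
  STA-06: calculated 415.9 vs reported 485.6 → residual 69.7 km
  STA-07: calculated 256.2 vs reported 256.1 → residual 0.1 km
STA-04, STA-05, STA-07 are mutually consistent (residuals ≈ 0); STA-06 is off by 69.7 km.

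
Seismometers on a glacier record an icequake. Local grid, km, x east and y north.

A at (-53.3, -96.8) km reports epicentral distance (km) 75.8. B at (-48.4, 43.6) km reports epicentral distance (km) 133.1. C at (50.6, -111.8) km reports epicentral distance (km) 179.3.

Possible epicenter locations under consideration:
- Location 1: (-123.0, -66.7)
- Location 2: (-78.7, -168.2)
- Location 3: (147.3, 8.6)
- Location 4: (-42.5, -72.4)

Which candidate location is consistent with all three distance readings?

For each candidate, compare |candidate − station| to the reported distance:
Location 1: residuals A 0.1, B 0.1, C 0.1 → max 0.1 km
Location 2: residuals A 0.0, B 80.9, C 38.2 → max 80.9 km
Location 3: residuals A 150.8, B 65.7, C 24.9 → max 150.8 km
Location 4: residuals A 49.1, B 17.0, C 78.2 → max 78.2 km
Only Location 1 has all residuals ≈ 0.

Location 1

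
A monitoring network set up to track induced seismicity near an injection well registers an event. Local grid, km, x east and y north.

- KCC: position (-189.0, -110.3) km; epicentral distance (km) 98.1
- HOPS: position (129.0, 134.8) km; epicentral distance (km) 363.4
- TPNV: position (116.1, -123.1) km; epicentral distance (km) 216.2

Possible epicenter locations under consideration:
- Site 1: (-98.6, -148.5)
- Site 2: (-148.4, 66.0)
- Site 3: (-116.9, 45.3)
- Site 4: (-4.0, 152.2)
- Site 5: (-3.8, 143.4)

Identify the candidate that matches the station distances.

Site 1

For each candidate, compare |candidate − station| to the reported distance:
Site 1: residuals KCC 0.0, HOPS 0.0, TPNV 0.0 → max 0.0 km
Site 2: residuals KCC 82.8, HOPS 77.6, TPNV 108.9 → max 108.9 km
Site 3: residuals KCC 73.4, HOPS 101.7, TPNV 71.3 → max 101.7 km
Site 4: residuals KCC 223.0, HOPS 229.3, TPNV 84.2 → max 229.3 km
Site 5: residuals KCC 216.0, HOPS 230.3, TPNV 76.0 → max 230.3 km
Only Site 1 has all residuals ≈ 0.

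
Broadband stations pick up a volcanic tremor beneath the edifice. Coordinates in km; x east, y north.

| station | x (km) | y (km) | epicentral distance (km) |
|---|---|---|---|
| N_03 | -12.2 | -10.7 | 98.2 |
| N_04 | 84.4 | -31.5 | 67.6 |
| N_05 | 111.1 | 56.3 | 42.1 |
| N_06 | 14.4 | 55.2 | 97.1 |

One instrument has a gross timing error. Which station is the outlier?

N_06

Solve using three stations at a time. Using N_03, N_04, N_05 (subtract circle equations pairwise → linear system) gives (x, y) ≈ (74.5, 35.4).
Distances from that point to each station vs reported:
  N_03: calculated 98.2 vs reported 98.2 → residual 0.0 km
  N_04: calculated 67.6 vs reported 67.6 → residual 0.0 km
  N_05: calculated 42.1 vs reported 42.1 → residual 0.0 km
  N_06: calculated 63.3 vs reported 97.1 → residual 33.8 km
N_03, N_04, N_05 are mutually consistent (residuals ≈ 0); N_06 is off by 33.8 km.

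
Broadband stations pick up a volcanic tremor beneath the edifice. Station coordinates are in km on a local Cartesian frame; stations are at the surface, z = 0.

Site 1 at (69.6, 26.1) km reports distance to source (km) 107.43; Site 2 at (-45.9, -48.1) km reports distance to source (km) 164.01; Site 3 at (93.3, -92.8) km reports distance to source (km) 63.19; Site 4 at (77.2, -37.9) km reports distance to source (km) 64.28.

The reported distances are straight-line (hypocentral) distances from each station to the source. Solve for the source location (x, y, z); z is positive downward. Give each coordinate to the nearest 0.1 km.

Each station gives a sphere (x−x_i)² + (y−y_i)² + z² = d_i² (stations at z=0).
Subtracting the Site 1 sphere from Site 2 and Site 3: z² cancels, leaving linear equations in x and y:
-231.0 x − 148.4 y = -16463.03
47.4 x − 237.8 y = 19339.59
Solving: x ≈ 109.494, y ≈ -59.502 km (keep extra digits for the depth step; rounded: 109.5, -59.5).
Then from the Site 1 sphere: z² = 107.43² − (x − 69.6)² − (y − 26.1)² with x = 109.494, y = -59.502, so z ≈ 51.205 ≈ 51.2 km.

x ≈ 109.5 km, y ≈ -59.5 km, depth ≈ 51.2 km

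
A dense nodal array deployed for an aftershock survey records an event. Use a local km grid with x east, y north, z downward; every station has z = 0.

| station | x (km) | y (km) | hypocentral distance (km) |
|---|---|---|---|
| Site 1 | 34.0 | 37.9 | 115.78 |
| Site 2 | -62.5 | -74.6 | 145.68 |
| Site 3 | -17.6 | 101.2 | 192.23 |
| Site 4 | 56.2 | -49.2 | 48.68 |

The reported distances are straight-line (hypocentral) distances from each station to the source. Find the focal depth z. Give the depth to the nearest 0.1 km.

Each station gives a sphere (x−x_i)² + (y−y_i)² + z² = d_i² (stations at z=0).
Subtracting the Site 1 sphere from Site 2 and Site 3: z² cancels, leaving linear equations in x and y:
-193.0 x − 225.0 y = -938.65
-103.2 x + 126.6 y = -15588.57
Solving: x ≈ 76.096, y ≈ -61.102 km (keep extra digits for the depth step; rounded: 76.1, -61.1).
Then from the Site 1 sphere: z² = 115.78² − (x − 34.0)² − (y − 37.9)² with x = 76.096, y = -61.102, so z ≈ 42.796 ≈ 42.8 km.

42.8 km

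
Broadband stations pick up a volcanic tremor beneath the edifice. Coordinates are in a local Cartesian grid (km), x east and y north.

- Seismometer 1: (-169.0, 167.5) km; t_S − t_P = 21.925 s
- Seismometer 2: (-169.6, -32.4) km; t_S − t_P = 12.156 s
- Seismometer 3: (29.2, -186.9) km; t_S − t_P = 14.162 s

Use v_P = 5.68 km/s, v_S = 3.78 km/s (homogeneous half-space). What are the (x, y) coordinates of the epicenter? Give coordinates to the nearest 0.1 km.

Distance from S−P lag: d = Δt · v_P v_S / (v_P − v_S) = Δt · (5.68·3.78)/(5.68−3.78) ≈ 11.3002·Δt.
So d_Seismometer 1 = 247.76, d_Seismometer 2 = 137.37, d_Seismometer 3 = 160.03 km.
Circle about each station: (x + 169.0)² + (y − 167.5)² = 247.76²; (x + 169.6)² + (y + 32.4)² = 137.37²; (x − 29.2)² + (y + 186.9)² = 160.03².
Subtracting pairs of circle equations eliminates x²+y² and gives linear equations (the radical axes):
-1.2 x − 399.8 y = 15711.17
396.4 x − 708.8 y = 14942.42
Solving the 2×2 system: x ≈ -32.4, y ≈ -39.2 km.
Check against Seismometer 1 (with the unrounded x, y): √((x + 169.0)²+(y − 167.5)²) = 247.76 ≈ 247.76 km. ✓

x ≈ -32.4 km, y ≈ -39.2 km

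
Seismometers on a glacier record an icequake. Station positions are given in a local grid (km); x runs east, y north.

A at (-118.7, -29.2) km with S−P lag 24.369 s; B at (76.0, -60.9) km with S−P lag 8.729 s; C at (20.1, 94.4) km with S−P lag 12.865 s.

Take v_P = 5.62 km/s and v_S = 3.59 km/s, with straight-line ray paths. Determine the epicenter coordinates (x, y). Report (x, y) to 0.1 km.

(119.6, 14.1)

Distance from S−P lag: d = Δt · v_P v_S / (v_P − v_S) = Δt · (5.62·3.59)/(5.62−3.59) ≈ 9.9388·Δt.
So d_A = 242.20, d_B = 86.76, d_C = 127.86 km.
Circle about each station: (x + 118.7)² + (y + 29.2)² = 242.20²; (x − 76.0)² + (y + 60.9)² = 86.76²; (x − 20.1)² + (y − 94.4)² = 127.86².
Subtracting the A equation from the B and C equations removes the quadratic terms:
389.4 x − 63.4 y = 45676.02
277.6 x + 247.2 y = 36685.70
Solving the 2×2 system: x ≈ 119.6, y ≈ 14.1 km.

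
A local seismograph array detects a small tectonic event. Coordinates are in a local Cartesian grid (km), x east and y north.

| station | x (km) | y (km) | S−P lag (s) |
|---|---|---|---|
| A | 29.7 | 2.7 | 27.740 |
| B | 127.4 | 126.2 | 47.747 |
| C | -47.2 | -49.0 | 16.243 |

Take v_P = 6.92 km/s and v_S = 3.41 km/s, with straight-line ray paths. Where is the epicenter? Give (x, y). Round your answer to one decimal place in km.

Distance from S−P lag: d = Δt · v_P v_S / (v_P − v_S) = Δt · (6.92·3.41)/(6.92−3.41) ≈ 6.7228·Δt.
So d_A = 186.49, d_B = 321.00, d_C = 109.20 km.
Circle about each station: (x − 29.7)² + (y − 2.7)² = 186.49²; (x − 127.4)² + (y − 126.2)² = 321.00²; (x + 47.2)² + (y + 49.0)² = 109.20².
Subtracting the A equation from the B and C equations removes the quadratic terms:
195.4 x + 247.0 y = -36994.66
-153.8 x − 103.4 y = 26593.34
Solving the 2×2 system: x ≈ -154.3, y ≈ -27.7 km.

-154.3 km east, -27.7 km north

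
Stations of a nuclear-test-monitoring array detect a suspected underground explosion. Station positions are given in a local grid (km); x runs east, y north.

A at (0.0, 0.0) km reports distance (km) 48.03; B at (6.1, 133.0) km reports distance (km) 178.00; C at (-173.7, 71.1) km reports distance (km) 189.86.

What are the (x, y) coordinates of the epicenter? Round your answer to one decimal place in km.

x ≈ -21.8 km, y ≈ -42.8 km

Circle about each station: x² + y² = 48.03²; (x − 6.1)² + (y − 133.0)² = 178.00²; (x + 173.7)² + (y − 71.1)² = 189.86².
Subtracting the A equation from the B and C equations removes the quadratic terms:
12.2 x + 266.0 y = -11650.91
-347.4 x + 142.2 y = 1486.96
Solving the 2×2 system: x ≈ -21.8, y ≈ -42.8 km.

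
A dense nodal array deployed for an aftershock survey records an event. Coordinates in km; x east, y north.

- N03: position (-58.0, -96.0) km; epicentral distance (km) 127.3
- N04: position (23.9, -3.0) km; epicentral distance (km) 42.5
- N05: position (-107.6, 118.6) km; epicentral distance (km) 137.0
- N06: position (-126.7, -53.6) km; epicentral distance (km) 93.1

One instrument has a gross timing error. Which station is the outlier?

N06

Solve using three stations at a time. Using N03, N04, N05 (subtract circle equations pairwise → linear system) gives (x, y) ≈ (-10.4, 22.1).
Distances from that point to each station vs reported:
  N03: calculated 127.3 vs reported 127.3 → residual 0.0 km
  N04: calculated 42.5 vs reported 42.5 → residual 0.0 km
  N05: calculated 137.0 vs reported 137.0 → residual 0.0 km
  N06: calculated 138.7 vs reported 93.1 → residual 45.6 km
N03, N04, N05 are mutually consistent (residuals ≈ 0); N06 is off by 45.6 km.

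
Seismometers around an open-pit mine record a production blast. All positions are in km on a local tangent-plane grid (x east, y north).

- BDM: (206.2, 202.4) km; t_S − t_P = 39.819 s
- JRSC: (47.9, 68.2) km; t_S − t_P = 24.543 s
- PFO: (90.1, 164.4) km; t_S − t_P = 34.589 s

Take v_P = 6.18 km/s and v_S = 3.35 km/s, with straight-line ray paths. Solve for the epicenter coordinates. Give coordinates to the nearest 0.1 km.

(145.5, -82.5)

Distance from S−P lag: d = Δt · v_P v_S / (v_P − v_S) = Δt · (6.18·3.35)/(6.18−3.35) ≈ 7.3155·Δt.
So d_BDM = 291.30, d_JRSC = 179.55, d_PFO = 253.04 km.
Circle about each station: (x − 206.2)² + (y − 202.4)² = 291.30²; (x − 47.9)² + (y − 68.2)² = 179.55²; (x − 90.1)² + (y − 164.4)² = 253.04².
Subtracting the BDM equation from the JRSC and PFO equations removes the quadratic terms:
-316.6 x − 268.4 y = -23921.06
-232.2 x − 76.0 y = -27512.38
Solving the 2×2 system: x ≈ 145.5, y ≈ -82.5 km.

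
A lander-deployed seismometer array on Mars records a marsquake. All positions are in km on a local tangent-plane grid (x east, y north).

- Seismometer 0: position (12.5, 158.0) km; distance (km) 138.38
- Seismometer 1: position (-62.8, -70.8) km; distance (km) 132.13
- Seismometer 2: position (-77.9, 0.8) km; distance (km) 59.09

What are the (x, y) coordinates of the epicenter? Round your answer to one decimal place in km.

(-84.7, 59.5)

Circle about each station: (x − 12.5)² + (y − 158.0)² = 138.38²; (x + 62.8)² + (y + 70.8)² = 132.13²; (x + 77.9)² + (y − 0.8)² = 59.09².
Subtracting the Seismometer 0 equation from the Seismometer 1 and Seismometer 2 equations removes the quadratic terms:
-150.6 x − 457.6 y = -14473.08
-180.8 x − 314.4 y = -3393.80
Solving the 2×2 system: x ≈ -84.7, y ≈ 59.5 km.
Check against Seismometer 0 (with the unrounded x, y): √((x − 12.5)²+(y − 158.0)²) = 138.38 ≈ 138.38 km. ✓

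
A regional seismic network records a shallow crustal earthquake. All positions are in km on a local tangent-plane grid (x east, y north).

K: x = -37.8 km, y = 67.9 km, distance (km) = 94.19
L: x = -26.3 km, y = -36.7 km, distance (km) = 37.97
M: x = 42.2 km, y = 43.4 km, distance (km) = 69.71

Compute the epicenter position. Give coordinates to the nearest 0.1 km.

5.4 km east, -15.8 km north

Circle about each station: (x + 37.8)² + (y − 67.9)² = 94.19²; (x + 26.3)² + (y + 36.7)² = 37.97²; (x − 42.2)² + (y − 43.4)² = 69.71².
Subtracting pairs of circle equations eliminates x²+y² and gives linear equations (the radical axes):
23.0 x − 209.2 y = 3429.37
160.0 x − 49.0 y = 1637.42
Solving the 2×2 system: x ≈ 5.4, y ≈ -15.8 km.
Check against K (with the unrounded x, y): √((x + 37.8)²+(y − 67.9)²) = 94.19 ≈ 94.19 km. ✓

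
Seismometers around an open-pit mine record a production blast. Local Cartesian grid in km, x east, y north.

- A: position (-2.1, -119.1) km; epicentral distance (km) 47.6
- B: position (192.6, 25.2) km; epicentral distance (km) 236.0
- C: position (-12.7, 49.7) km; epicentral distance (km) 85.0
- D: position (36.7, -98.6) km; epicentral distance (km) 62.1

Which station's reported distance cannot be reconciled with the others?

C

Solve using three stations at a time. Using A, B, D (subtract circle equations pairwise → linear system) gives (x, y) ≈ (-20.9, -75.4).
Distances from that point to each station vs reported:
  A: calculated 47.5 vs reported 47.6 → residual 0.1 km
  B: calculated 236.0 vs reported 236.0 → residual 0.0 km
  C: calculated 125.4 vs reported 85.0 → residual 40.4 km
  D: calculated 62.1 vs reported 62.1 → residual 0.0 km
A, B, D are mutually consistent (residuals ≈ 0); C is off by 40.4 km.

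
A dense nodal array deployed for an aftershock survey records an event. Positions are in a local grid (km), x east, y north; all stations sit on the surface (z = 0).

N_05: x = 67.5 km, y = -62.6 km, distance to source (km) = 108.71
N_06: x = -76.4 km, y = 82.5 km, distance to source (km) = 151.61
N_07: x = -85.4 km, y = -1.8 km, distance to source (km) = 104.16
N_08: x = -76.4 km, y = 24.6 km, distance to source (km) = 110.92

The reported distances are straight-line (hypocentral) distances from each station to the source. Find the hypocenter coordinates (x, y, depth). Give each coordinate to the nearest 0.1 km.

(-14.7, -38.7, 67.0)

Each station gives a sphere (x−x_i)² + (y−y_i)² + z² = d_i² (stations at z=0).
Subtracting the N_05 sphere from N_06 and N_07: z² cancels, leaving linear equations in x and y:
-287.8 x + 290.2 y = -6999.53
-305.8 x + 121.6 y = -210.05
Solving: x ≈ -14.702, y ≈ -38.700 km (keep extra digits for the depth step; rounded: -14.7, -38.7).
Then from the N_05 sphere: z² = 108.71² − (x − 67.5)² − (y + 62.6)² with x = -14.702, y = -38.700, so z ≈ 67.004 ≈ 67.0 km.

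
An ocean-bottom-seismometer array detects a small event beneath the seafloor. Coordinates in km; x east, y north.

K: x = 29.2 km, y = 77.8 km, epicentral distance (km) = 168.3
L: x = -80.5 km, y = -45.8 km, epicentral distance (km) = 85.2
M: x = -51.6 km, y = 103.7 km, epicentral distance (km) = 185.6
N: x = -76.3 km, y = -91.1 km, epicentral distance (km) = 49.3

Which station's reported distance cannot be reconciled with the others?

L

Solve using three stations at a time. Using K, M, N (subtract circle equations pairwise → linear system) gives (x, y) ≈ (-28.2, -80.4).
Distances from that point to each station vs reported:
  K: calculated 168.3 vs reported 168.3 → residual 0.0 km
  L: calculated 62.7 vs reported 85.2 → residual 22.5 km
  M: calculated 185.6 vs reported 185.6 → residual 0.0 km
  N: calculated 49.3 vs reported 49.3 → residual 0.0 km
K, M, N are mutually consistent (residuals ≈ 0); L is off by 22.5 km.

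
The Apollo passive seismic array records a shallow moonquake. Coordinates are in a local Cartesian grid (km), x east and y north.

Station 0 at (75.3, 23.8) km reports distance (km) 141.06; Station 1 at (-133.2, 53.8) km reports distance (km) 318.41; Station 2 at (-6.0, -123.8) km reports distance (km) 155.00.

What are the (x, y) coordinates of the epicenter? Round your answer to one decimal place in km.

Circle about each station: (x − 75.3)² + (y − 23.8)² = 141.06²; (x + 133.2)² + (y − 53.8)² = 318.41²; (x + 6.0)² + (y + 123.8)² = 155.00².
Subtracting the Station 0 equation from the Station 1 and Station 2 equations removes the quadratic terms:
-417.0 x + 60.0 y = -67086.85
-162.6 x − 295.2 y = 4998.83
Solving the 2×2 system: x ≈ 146.8, y ≈ -97.8 km.

x ≈ 146.8 km, y ≈ -97.8 km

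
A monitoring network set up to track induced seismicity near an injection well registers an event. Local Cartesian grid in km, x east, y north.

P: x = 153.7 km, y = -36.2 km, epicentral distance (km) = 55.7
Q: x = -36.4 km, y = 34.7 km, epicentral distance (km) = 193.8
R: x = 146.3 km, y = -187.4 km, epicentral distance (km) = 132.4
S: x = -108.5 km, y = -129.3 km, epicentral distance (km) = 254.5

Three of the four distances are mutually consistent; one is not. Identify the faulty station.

P

Solve using three stations at a time. Using Q, R, S (subtract circle equations pairwise → linear system) gives (x, y) ≈ (135.0, -55.6).
Distances from that point to each station vs reported:
  P: calculated 26.9 vs reported 55.7 → residual 28.8 km
  Q: calculated 193.7 vs reported 193.8 → residual 0.1 km
  R: calculated 132.3 vs reported 132.4 → residual 0.1 km
  S: calculated 254.5 vs reported 254.5 → residual 0.0 km
Q, R, S are mutually consistent (residuals ≈ 0); P is off by 28.8 km.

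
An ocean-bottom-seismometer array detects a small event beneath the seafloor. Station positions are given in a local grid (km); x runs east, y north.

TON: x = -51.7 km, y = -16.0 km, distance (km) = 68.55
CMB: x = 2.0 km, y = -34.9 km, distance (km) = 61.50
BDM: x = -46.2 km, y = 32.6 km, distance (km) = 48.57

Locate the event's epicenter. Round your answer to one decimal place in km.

Circle about each station: (x + 51.7)² + (y + 16.0)² = 68.55²; (x − 2.0)² + (y + 34.9)² = 61.50²; (x + 46.2)² + (y − 32.6)² = 48.57².
Subtracting pairs of circle equations eliminates x²+y² and gives linear equations (the radical axes):
107.4 x − 37.8 y = -790.03
11.0 x + 97.2 y = 2608.37
Solving the 2×2 system: x ≈ 2.0, y ≈ 26.6 km.
Check against TON (with the unrounded x, y): √((x + 51.7)²+(y + 16.0)²) = 68.56 ≈ 68.55 km. ✓

x ≈ 2.0 km, y ≈ 26.6 km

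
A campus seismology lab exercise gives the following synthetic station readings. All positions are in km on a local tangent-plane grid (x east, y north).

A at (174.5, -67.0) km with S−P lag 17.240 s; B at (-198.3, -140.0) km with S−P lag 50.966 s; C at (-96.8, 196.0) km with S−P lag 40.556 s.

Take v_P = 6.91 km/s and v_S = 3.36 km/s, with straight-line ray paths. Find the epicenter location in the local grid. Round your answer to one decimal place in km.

96.9 km east, 14.8 km north

Distance from S−P lag: d = Δt · v_P v_S / (v_P − v_S) = Δt · (6.91·3.36)/(6.91−3.36) ≈ 6.5402·Δt.
So d_A = 112.75, d_B = 333.33, d_C = 265.24 km.
Circle about each station: (x − 174.5)² + (y + 67.0)² = 112.75²; (x + 198.3)² + (y + 140.0)² = 333.33²; (x + 96.8)² + (y − 196.0)² = 265.24².
Subtracting the A equation from the B and C equations removes the quadratic terms:
-745.6 x − 146.0 y = -74412.69
-542.6 x + 526.0 y = -44792.71
Solving the 2×2 system: x ≈ 96.9, y ≈ 14.8 km.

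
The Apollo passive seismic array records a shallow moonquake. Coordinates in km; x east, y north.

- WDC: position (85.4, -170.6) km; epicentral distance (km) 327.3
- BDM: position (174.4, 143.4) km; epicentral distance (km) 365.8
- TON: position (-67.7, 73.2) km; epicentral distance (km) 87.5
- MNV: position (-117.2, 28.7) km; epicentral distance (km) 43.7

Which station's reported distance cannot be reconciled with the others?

BDM

Solve using three stations at a time. Using WDC, TON, MNV (subtract circle equations pairwise → linear system) gives (x, y) ≈ (-153.0, 53.7).
Distances from that point to each station vs reported:
  WDC: calculated 327.3 vs reported 327.3 → residual 0.0 km
  BDM: calculated 339.4 vs reported 365.8 → residual 26.4 km
  TON: calculated 87.5 vs reported 87.5 → residual 0.0 km
  MNV: calculated 43.6 vs reported 43.7 → residual 0.1 km
WDC, TON, MNV are mutually consistent (residuals ≈ 0); BDM is off by 26.4 km.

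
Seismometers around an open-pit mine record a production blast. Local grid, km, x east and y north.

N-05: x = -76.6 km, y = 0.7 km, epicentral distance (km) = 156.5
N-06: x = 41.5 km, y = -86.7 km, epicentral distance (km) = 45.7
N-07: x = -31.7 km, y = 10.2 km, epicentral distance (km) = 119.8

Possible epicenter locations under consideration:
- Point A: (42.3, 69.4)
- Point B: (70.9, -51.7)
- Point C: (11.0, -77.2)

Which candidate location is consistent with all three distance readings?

Point B

For each candidate, compare |candidate − station| to the reported distance:
Point A: residuals N-05 19.2, N-06 110.4, N-07 25.0 → max 110.4 km
Point B: residuals N-05 0.0, N-06 0.0, N-07 0.0 → max 0.0 km
Point C: residuals N-05 39.3, N-06 13.8, N-07 22.5 → max 39.3 km
Only Point B has all residuals ≈ 0.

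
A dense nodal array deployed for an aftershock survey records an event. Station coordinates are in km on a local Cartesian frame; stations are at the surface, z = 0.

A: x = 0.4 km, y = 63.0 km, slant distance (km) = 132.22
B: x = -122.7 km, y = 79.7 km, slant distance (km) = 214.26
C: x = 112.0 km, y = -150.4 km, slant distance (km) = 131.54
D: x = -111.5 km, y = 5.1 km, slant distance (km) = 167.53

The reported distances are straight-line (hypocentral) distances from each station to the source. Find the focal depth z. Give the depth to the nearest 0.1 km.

Each station gives a sphere (x−x_i)² + (y−y_i)² + z² = d_i² (stations at z=0).
Subtracting the A sphere from B and C: z² cancels, leaving linear equations in x and y:
-246.2 x + 33.4 y = -10987.00
223.2 x − 426.8 y = 31374.36
Solving: x ≈ 37.300, y ≈ -54.004 km (keep extra digits for the depth step; rounded: 37.3, -54.0).
Then from the A sphere: z² = 132.22² − (x − 0.4)² − (y − 63.0)² with x = 37.300, y = -54.004, so z ≈ 49.301 ≈ 49.3 km.

z ≈ 49.3 km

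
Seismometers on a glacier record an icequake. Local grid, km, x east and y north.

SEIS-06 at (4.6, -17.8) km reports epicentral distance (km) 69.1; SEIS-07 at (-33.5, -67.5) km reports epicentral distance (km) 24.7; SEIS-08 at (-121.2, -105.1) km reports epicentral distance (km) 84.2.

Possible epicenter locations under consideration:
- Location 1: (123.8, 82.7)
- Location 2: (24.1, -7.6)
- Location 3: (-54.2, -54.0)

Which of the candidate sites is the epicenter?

For each candidate, compare |candidate − station| to the reported distance:
Location 1: residuals SEIS-06 86.8, SEIS-07 192.8, SEIS-08 224.5 → max 224.5 km
Location 2: residuals SEIS-06 47.1, SEIS-07 58.4, SEIS-08 90.8 → max 90.8 km
Location 3: residuals SEIS-06 0.1, SEIS-07 0.0, SEIS-08 0.1 → max 0.1 km
Only Location 3 has all residuals ≈ 0.

Location 3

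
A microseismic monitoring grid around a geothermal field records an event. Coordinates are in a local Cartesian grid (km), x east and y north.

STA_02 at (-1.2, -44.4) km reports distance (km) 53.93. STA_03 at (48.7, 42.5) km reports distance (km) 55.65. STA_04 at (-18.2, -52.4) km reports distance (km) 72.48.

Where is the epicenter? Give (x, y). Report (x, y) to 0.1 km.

Circle about each station: (x + 1.2)² + (y + 44.4)² = 53.93²; (x − 48.7)² + (y − 42.5)² = 55.65²; (x + 18.2)² + (y + 52.4)² = 72.48².
Subtracting pairs of circle equations eliminates x²+y² and gives linear equations (the radical axes):
99.8 x + 173.8 y = 2016.66
-34.0 x − 16.0 y = -1240.71
Solving the 2×2 system: x ≈ 42.5, y ≈ -12.8 km.
Check against STA_02 (with the unrounded x, y): √((x + 1.2)²+(y + 44.4)²) = 53.94 ≈ 53.93 km. ✓

(42.5, -12.8)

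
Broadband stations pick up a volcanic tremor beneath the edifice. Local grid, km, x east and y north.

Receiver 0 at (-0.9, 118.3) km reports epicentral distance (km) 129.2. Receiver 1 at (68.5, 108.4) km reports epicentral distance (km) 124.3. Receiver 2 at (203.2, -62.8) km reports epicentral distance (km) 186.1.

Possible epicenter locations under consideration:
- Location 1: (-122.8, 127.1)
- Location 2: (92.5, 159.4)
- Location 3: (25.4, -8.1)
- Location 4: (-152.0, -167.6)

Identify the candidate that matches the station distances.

For each candidate, compare |candidate − station| to the reported distance:
Location 1: residuals Receiver 0 7.0, Receiver 1 67.9, Receiver 2 191.2 → max 191.2 km
Location 2: residuals Receiver 0 27.2, Receiver 1 67.9, Receiver 2 62.1 → max 67.9 km
Location 3: residuals Receiver 0 0.1, Receiver 1 0.1, Receiver 2 0.1 → max 0.1 km
Location 4: residuals Receiver 0 194.2, Receiver 1 229.0, Receiver 2 184.2 → max 229.0 km
Only Location 3 has all residuals ≈ 0.

Location 3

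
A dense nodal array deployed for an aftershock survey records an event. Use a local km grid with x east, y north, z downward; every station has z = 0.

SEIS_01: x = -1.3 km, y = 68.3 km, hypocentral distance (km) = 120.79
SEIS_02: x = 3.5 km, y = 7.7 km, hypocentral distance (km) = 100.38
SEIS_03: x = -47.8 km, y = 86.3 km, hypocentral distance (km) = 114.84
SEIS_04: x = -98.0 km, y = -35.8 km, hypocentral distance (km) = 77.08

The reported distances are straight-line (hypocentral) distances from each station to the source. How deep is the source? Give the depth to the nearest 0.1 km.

Each station gives a sphere (x−x_i)² + (y−y_i)² + z² = d_i² (stations at z=0).
Subtracting the SEIS_01 sphere from SEIS_02 and SEIS_03: z² cancels, leaving linear equations in x and y:
9.6 x − 121.2 y = -80.96
-93.0 x + 36.0 y = 6467.95
Solving: x ≈ -71.481, y ≈ -4.994 km (keep extra digits for the depth step; rounded: -71.5, -5.0).
Then from the SEIS_01 sphere: z² = 120.79² − (x + 1.3)² − (y − 68.3)² with x = -71.481, y = -4.994, so z ≈ 65.520 ≈ 65.5 km.
Check against SEIS_04 (with the unrounded solution): distance 77.10 ≈ 77.08 km. ✓

65.5 km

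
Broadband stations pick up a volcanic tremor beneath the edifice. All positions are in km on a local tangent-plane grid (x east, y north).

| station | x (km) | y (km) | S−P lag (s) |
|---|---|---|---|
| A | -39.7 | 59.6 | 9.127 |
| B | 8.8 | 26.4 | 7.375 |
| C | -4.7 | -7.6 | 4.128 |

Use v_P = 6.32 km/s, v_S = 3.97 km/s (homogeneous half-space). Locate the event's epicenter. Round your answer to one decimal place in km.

(-36.8, -37.8)

Distance from S−P lag: d = Δt · v_P v_S / (v_P − v_S) = Δt · (6.32·3.97)/(6.32−3.97) ≈ 10.6768·Δt.
So d_A = 97.45, d_B = 78.74, d_C = 44.07 km.
Circle about each station: (x + 39.7)² + (y − 59.6)² = 97.45²; (x − 8.8)² + (y − 26.4)² = 78.74²; (x + 4.7)² + (y + 7.6)² = 44.07².
Subtracting the A equation from the B and C equations removes the quadratic terms:
97.0 x − 66.4 y = -1057.34
70.0 x − 134.4 y = 2505.94
Solving the 2×2 system: x ≈ -36.8, y ≈ -37.8 km.
Check against A (with the unrounded x, y): √((x + 39.7)²+(y − 59.6)²) = 97.44 ≈ 97.45 km. ✓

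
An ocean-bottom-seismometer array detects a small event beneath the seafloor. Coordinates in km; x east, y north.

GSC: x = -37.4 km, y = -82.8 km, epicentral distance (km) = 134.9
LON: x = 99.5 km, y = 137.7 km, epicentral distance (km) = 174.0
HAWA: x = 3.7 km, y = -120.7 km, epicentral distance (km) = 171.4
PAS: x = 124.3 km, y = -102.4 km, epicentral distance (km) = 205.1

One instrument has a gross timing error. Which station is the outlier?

LON

Solve using three stations at a time. Using GSC, HAWA, PAS (subtract circle equations pairwise → linear system) gives (x, y) ≈ (-13.1, 49.8).
Distances from that point to each station vs reported:
  GSC: calculated 134.8 vs reported 134.9 → residual 0.1 km
  LON: calculated 142.8 vs reported 174.0 → residual 31.2 km
  HAWA: calculated 171.3 vs reported 171.4 → residual 0.1 km
  PAS: calculated 205.1 vs reported 205.1 → residual 0.0 km
GSC, HAWA, PAS are mutually consistent (residuals ≈ 0); LON is off by 31.2 km.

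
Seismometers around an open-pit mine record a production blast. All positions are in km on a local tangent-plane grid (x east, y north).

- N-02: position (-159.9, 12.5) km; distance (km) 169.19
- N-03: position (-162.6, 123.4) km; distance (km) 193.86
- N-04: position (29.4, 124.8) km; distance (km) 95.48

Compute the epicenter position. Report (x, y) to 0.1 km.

Circle about each station: (x + 159.9)² + (y − 12.5)² = 169.19²; (x + 162.6)² + (y − 123.4)² = 193.86²; (x − 29.4)² + (y − 124.8)² = 95.48².
Subtracting the N-02 equation from the N-03 and N-04 equations removes the quadratic terms:
-5.4 x + 221.8 y = 6985.62
378.6 x + 224.6 y = 10223.97
Solving the 2×2 system: x ≈ 8.2, y ≈ 31.7 km.

(8.2, 31.7)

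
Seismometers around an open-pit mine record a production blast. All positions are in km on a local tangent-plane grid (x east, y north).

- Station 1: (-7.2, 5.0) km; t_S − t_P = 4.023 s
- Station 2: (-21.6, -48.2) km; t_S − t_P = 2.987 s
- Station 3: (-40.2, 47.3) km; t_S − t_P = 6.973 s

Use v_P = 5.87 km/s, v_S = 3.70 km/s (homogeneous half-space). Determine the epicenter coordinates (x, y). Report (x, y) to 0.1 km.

Distance from S−P lag: d = Δt · v_P v_S / (v_P − v_S) = Δt · (5.87·3.70)/(5.87−3.70) ≈ 10.0088·Δt.
So d_Station 1 = 40.27, d_Station 2 = 29.90, d_Station 3 = 69.79 km.
Circle about each station: (x + 7.2)² + (y − 5.0)² = 40.27²; (x + 21.6)² + (y + 48.2)² = 29.90²; (x + 40.2)² + (y − 47.3)² = 69.79².
Subtracting the Station 1 equation from the Station 2 and Station 3 equations removes the quadratic terms:
-28.8 x − 106.4 y = 3440.62
-66.0 x + 84.6 y = 527.52
Solving the 2×2 system: x ≈ -36.7, y ≈ -22.4 km.
Check against Station 1 (with the unrounded x, y): √((x + 7.2)²+(y − 5.0)²) = 40.27 ≈ 40.27 km. ✓

-36.7 km east, -22.4 km north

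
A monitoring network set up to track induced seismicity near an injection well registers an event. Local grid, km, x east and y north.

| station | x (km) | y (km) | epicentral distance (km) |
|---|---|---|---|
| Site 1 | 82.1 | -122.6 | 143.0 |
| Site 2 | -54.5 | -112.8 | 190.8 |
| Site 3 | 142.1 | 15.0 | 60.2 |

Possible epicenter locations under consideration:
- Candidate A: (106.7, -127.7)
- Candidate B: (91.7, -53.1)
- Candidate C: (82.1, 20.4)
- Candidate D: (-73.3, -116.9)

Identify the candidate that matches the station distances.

For each candidate, compare |candidate − station| to the reported distance:
Candidate A: residuals Site 1 117.9, Site 2 28.9, Site 3 86.8 → max 117.9 km
Candidate B: residuals Site 1 72.8, Site 2 32.9, Site 3 24.5 → max 72.8 km
Candidate C: residuals Site 1 0.0, Site 2 0.0, Site 3 0.0 → max 0.0 km
Candidate D: residuals Site 1 12.5, Site 2 171.6, Site 3 192.4 → max 192.4 km
Only Candidate C has all residuals ≈ 0.

Candidate C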